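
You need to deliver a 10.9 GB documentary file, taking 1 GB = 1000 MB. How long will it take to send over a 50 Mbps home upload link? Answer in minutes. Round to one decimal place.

File: 10.9 GB = 87200.0 Mb.
At 50 Mbps: 87200.0 / 50 = 1744.0 s ≈ 29.1 minutes.

29.1 minutes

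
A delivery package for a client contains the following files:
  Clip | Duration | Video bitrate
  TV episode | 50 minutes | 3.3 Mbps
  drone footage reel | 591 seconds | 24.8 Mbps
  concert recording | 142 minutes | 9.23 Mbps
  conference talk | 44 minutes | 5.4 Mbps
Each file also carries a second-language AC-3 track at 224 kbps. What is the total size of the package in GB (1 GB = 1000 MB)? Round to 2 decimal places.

15.09 GB

Audio: 224 kbps = 0.224 Mbps.
TV episode: 3.524 Mbps × 3000 s = 10572.0 Mb
drone footage reel: 25.024 Mbps × 591 s = 14789.2 Mb
concert recording: 9.454 Mbps × 8520 s = 80548.1 Mb
conference talk: 5.624 Mbps × 2640 s = 14847.4 Mb
Total: 120756.6 Mb = 15094.6 MB.
= 15.09 GB.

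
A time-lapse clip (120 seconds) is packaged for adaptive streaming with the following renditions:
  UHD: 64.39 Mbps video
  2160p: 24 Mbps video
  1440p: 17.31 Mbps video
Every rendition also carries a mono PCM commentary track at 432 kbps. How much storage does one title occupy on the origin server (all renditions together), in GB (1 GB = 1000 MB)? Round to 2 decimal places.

1.60 GB

Audio: 432 kbps = 0.432 Mbps.
Sum of rendition bitrates: (64.39+0.432) + (24+0.432) + (17.31+0.432) = 106.996 Mbps.
× 120 s = 12,840 Mb = 1,605 MB = 1.605 GB.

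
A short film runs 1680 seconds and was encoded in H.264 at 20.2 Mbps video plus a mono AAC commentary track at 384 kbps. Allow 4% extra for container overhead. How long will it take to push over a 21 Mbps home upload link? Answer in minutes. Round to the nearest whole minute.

29 minutes

Audio: 384 kbps = 0.384 Mbps.
Total bitrate: 20.584 Mbps.
File: 20.584 Mbps × 1680 s = 34581.1 Mb.
With 4% container overhead: ×1.04. → 35964.4 Mb.
At 21 Mbps: 35964.4 / 21 = 1712.6 s ≈ 28.5 minutes.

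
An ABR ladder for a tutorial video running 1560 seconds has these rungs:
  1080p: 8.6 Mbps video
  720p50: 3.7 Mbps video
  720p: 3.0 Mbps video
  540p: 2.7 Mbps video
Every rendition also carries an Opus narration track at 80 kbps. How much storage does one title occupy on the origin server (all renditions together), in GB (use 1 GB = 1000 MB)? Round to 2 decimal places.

3.57 GB

Audio: 80 kbps = 0.080 Mbps.
Sum of rendition bitrates: (8.6+0.080) + (3.7+0.080) + (3.0+0.080) + (2.7+0.080) = 18.320 Mbps.
× 1560 s = 28,579 Mb = 3,572 MB = 3.572 GB.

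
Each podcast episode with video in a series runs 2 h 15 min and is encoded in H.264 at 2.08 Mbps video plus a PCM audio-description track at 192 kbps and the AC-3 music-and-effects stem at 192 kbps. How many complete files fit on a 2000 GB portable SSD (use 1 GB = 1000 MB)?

801

2 h 15 min = 135 min = 8100 s
Audio total: 192 + 192 = 384 kbps = 0.384 Mbps.
Total bitrate: 2.464 Mbps.
Per item: 2.464 Mbps × 8100 s = 19,958 Mb = 2,495 MB.
Capacity: 2000 GB = 16,000,000 Mb; 801.67 items → 801 complete.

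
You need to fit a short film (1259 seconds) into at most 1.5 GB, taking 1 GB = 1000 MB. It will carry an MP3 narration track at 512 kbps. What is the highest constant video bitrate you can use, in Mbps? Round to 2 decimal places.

Budget: 1.5 GB = 12000.0 Mb.
Total bitrate budget: 12000.0 Mb / 1259 s = 9.531 Mbps.
Audio: 512 kbps = 0.512 Mbps.
Video: 9.531 − 0.512 = 9.019 Mbps.

9.02 Mbps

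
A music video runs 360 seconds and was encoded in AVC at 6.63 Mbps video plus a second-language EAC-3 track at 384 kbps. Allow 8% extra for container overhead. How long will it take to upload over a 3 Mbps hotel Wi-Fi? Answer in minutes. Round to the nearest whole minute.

Audio: 384 kbps = 0.384 Mbps.
Total bitrate: 7.014 Mbps.
File: 7.014 Mbps × 360 s = 2525.0 Mb.
With 8% container overhead: ×1.08. → 2727.0 Mb.
At 3 Mbps: 2727.0 / 3 = 909.0 s ≈ 15.2 minutes.

15 minutes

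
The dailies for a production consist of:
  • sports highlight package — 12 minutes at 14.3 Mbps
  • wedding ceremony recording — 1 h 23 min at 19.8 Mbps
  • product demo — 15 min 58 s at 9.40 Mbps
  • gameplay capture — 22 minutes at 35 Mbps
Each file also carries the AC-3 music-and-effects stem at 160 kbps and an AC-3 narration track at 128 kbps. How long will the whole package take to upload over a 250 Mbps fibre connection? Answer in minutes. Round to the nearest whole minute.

Audio total: 160 + 128 = 288 kbps = 0.288 Mbps.
sports highlight package: 14.588 Mbps × 720 s = 10503.4 Mb
wedding ceremony recording: 20.088 Mbps × 4980 s = 100038.2 Mb
product demo: 9.688 Mbps × 958 s = 9281.1 Mb
gameplay capture: 35.288 Mbps × 1320 s = 46580.2 Mb
Total: 166402.9 Mb = 20800.4 MB.
At 250 Mbps: 166402.9 / 250 = 666 s ≈ 11.1 minutes.

11 minutes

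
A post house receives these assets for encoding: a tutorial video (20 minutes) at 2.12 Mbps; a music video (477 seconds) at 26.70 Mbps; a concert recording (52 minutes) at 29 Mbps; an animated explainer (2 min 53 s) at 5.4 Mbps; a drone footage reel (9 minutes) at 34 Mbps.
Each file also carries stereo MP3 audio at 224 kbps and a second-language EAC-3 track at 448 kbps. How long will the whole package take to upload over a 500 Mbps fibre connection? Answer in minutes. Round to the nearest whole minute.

Audio total: 224 + 448 = 672 kbps = 0.672 Mbps.
tutorial video: 2.792 Mbps × 1200 s = 3350.4 Mb
music video: 27.372 Mbps × 477 s = 13056.4 Mb
concert recording: 29.672 Mbps × 3120 s = 92576.6 Mb
animated explainer: 6.072 Mbps × 173 s = 1050.5 Mb
drone footage reel: 34.672 Mbps × 540 s = 18722.9 Mb
Total: 128756.8 Mb = 16094.6 MB.
At 500 Mbps: 128756.8 / 500 = 258 s ≈ 4.29 minutes.

4 minutes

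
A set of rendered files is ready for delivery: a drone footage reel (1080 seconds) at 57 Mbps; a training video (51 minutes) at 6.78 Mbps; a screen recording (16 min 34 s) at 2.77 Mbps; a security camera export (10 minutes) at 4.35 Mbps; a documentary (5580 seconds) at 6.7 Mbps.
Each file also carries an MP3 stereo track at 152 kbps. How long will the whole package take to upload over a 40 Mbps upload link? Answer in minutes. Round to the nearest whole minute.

Audio: 152 kbps = 0.152 Mbps.
drone footage reel: 57.152 Mbps × 1080 s = 61724.2 Mb
training video: 6.932 Mbps × 3060 s = 21211.9 Mb
screen recording: 2.922 Mbps × 994 s = 2904.5 Mb
security camera export: 4.502 Mbps × 600 s = 2701.2 Mb
documentary: 6.852 Mbps × 5580 s = 38234.2 Mb
Total: 126775.9 Mb = 15847.0 MB.
At 40 Mbps: 126775.9 / 40 = 3169 s ≈ 52.8 minutes.

53 minutes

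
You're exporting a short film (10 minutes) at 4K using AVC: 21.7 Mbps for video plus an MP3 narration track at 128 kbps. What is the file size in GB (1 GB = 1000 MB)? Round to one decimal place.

10 min = 600 s
Audio: 128 kbps = 0.128 Mbps.
Total bitrate: 21.7 + 0.128 = 21.828 Mbps.
Stream data: 21.828 Mbps × 600 s = 13096.8 Mb.
13,097 Mb ÷ 8 = 1,637 MB → 1.637 GB.

1.6 GB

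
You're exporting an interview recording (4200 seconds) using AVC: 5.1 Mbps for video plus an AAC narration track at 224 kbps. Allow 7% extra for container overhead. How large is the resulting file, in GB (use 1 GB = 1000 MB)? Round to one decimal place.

Audio: 224 kbps = 0.224 Mbps.
Total bitrate: 5.1 + 0.224 = 5.324 Mbps.
Stream data: 5.324 Mbps × 4200 s = 22360.8 Mb.
With 7% container overhead: ×1.07.
23,926 Mb ÷ 8 = 2,991 MB → 2.991 GB.

3.0 GB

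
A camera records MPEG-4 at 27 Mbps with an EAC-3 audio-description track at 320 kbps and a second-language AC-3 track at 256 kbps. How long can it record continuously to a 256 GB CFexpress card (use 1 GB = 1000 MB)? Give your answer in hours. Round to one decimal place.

Audio total: 320 + 256 = 576 kbps = 0.576 Mbps.
Total bitrate: 27 + 0.576 = 27.576 Mbps.
Capacity: 256 GB = 2,048,000 Mb.
Recording time: 2,048,000 / 27.576 = 74,267 s ≈ 20.6 hours.

20.6 hours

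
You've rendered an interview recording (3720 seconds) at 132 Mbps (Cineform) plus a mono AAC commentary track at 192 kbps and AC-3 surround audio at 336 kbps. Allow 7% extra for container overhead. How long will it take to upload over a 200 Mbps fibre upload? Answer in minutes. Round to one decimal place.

Audio total: 192 + 336 = 528 kbps = 0.528 Mbps.
Total bitrate: 132.528 Mbps.
File: 132.528 Mbps × 3720 s = 493004.2 Mb.
With 7% container overhead: ×1.07. → 527514.5 Mb.
At 200 Mbps: 527514.5 / 200 = 2637.6 s ≈ 44 minutes.

44.0 minutes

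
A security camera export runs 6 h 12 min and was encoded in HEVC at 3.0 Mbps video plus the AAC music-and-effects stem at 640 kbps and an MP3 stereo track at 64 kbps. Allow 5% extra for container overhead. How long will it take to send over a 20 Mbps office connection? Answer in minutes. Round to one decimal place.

6 h 12 min = 372 min = 22320 s
Audio total: 640 + 64 = 704 kbps = 0.704 Mbps.
Total bitrate: 3.704 Mbps.
File: 3.704 Mbps × 22320 s = 82673.3 Mb.
With 5% container overhead: ×1.05. → 86806.9 Mb.
At 20 Mbps: 86806.9 / 20 = 4340.3 s ≈ 72.3 minutes.

72.3 minutes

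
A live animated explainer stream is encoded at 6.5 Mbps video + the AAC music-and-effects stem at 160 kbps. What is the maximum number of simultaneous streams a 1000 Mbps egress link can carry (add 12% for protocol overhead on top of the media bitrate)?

134

Audio: 160 kbps = 0.160 Mbps.
Per-viewer media rate: 6.660 Mbps.
On the wire with 12% overhead: 7.459 Mbps.
1000 Mbps = 1,000 Mbps; 1,000 / 7.459 = 134.06 → 134 viewers.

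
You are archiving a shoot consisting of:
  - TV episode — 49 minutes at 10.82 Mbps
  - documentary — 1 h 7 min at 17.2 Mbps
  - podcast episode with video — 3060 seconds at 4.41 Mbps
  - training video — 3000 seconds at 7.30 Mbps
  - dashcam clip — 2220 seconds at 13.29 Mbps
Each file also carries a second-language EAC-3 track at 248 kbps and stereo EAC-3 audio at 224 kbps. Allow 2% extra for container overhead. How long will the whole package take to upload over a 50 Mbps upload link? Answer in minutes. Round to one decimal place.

58.8 minutes

Audio total: 248 + 224 = 472 kbps = 0.472 Mbps.
TV episode: 11.292 Mbps × 2940 s × 1.02 = 33862.4 Mb
documentary: 17.672 Mbps × 4020 s × 1.02 = 72462.3 Mb
podcast episode with video: 4.882 Mbps × 3060 s × 1.02 = 15237.7 Mb
training video: 7.772 Mbps × 3000 s × 1.02 = 23782.3 Mb
dashcam clip: 13.762 Mbps × 2220 s × 1.02 = 31162.7 Mb
Total: 176507.4 Mb = 22063.4 MB.
At 50 Mbps: 176507.4 / 50 = 3530 s ≈ 58.8 minutes.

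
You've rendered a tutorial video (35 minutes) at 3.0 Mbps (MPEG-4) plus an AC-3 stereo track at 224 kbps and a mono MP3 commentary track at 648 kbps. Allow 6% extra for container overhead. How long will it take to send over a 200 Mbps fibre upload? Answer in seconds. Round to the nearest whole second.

43 seconds

35 min = 2100 s
Audio total: 224 + 648 = 872 kbps = 0.872 Mbps.
Total bitrate: 3.872 Mbps.
File: 3.872 Mbps × 2100 s = 8131.2 Mb.
With 6% container overhead: ×1.06. → 8619.1 Mb.
At 200 Mbps: 8619.1 / 200 = 43.1 s ≈ 43.1 seconds.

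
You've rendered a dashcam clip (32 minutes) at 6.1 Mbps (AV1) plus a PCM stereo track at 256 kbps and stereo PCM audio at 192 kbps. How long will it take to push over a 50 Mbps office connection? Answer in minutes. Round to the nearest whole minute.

32 min = 1920 s
Audio total: 256 + 192 = 448 kbps = 0.448 Mbps.
Total bitrate: 6.548 Mbps.
File: 6.548 Mbps × 1920 s = 12572.2 Mb.
At 50 Mbps: 12572.2 / 50 = 251.4 s ≈ 4.19 minutes.

4 minutes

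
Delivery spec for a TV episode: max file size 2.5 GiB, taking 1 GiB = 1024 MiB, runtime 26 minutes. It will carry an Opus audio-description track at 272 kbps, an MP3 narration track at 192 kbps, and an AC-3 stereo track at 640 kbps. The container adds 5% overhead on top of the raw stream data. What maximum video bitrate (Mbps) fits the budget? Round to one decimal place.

Budget: 2.5 GiB = 21474.8 Mb.
Stream payload after overhead: 21474.8 / 1.05 = 20452.2 Mb.
26 min = 1560 s
Total bitrate budget: 20452.2 Mb / 1560 s = 13.110 Mbps.
Audio total: 272 + 192 + 640 = 1104 kbps = 1.104 Mbps.
Video: 13.110 − 1.104 = 12.006 Mbps.

12.0 Mbps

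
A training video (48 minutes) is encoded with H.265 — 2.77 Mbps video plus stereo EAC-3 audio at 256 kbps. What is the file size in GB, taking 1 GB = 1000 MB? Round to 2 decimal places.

1.09 GB

48 min = 2880 s
Audio: 256 kbps = 0.256 Mbps.
Total bitrate: 2.77 + 0.256 = 3.026 Mbps.
Stream data: 3.026 Mbps × 2880 s = 8714.9 Mb.
8,715 Mb ÷ 8 = 1,089 MB → 1.089 GB.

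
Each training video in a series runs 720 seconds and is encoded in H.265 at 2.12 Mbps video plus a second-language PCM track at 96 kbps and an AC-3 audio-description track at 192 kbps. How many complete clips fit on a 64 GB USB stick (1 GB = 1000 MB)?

Audio total: 96 + 192 = 288 kbps = 0.288 Mbps.
Total bitrate: 2.408 Mbps.
Per item: 2.408 Mbps × 720 s = 1,734 Mb = 216.7 MB.
Capacity: 64 GB = 512,000 Mb; 295.31 items → 295 complete.

295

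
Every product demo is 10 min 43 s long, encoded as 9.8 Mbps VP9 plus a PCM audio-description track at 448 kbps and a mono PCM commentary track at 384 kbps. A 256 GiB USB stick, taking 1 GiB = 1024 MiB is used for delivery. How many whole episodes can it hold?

321

10 min 43 s = 643 s
Audio total: 448 + 384 = 832 kbps = 0.832 Mbps.
Total bitrate: 10.632 Mbps.
Per item: 10.632 Mbps × 643 s = 6,836 Mb = 854.5 MB.
Capacity: 256 GiB = 2,199,023 Mb; 321.67 items → 321 complete.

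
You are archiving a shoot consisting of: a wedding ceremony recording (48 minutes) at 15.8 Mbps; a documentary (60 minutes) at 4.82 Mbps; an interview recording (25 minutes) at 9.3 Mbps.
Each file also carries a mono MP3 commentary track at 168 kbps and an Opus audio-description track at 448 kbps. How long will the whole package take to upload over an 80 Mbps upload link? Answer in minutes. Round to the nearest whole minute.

Audio total: 168 + 448 = 616 kbps = 0.616 Mbps.
wedding ceremony recording: 16.416 Mbps × 2880 s = 47278.1 Mb
documentary: 5.436 Mbps × 3600 s = 19569.6 Mb
interview recording: 9.916 Mbps × 1500 s = 14874.0 Mb
Total: 81721.7 Mb = 10215.2 MB.
At 80 Mbps: 81721.7 / 80 = 1022 s ≈ 17 minutes.

17 minutes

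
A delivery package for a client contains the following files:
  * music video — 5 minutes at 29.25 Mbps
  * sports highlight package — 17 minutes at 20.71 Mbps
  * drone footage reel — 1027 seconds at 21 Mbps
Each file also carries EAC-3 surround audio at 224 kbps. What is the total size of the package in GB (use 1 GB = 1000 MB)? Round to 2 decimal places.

6.50 GB

Audio: 224 kbps = 0.224 Mbps.
music video: 29.474 Mbps × 300 s = 8842.2 Mb
sports highlight package: 20.934 Mbps × 1020 s = 21352.7 Mb
drone footage reel: 21.224 Mbps × 1027 s = 21797.0 Mb
Total: 51991.9 Mb = 6499.0 MB.
= 6.499 GB.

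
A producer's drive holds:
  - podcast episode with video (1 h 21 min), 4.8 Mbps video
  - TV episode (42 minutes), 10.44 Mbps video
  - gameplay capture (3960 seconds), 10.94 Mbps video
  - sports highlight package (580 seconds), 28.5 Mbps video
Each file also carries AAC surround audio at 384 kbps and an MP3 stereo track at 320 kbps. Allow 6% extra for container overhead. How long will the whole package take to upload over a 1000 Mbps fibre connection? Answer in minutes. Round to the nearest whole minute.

2 minutes

Audio total: 384 + 320 = 704 kbps = 0.704 Mbps.
podcast episode with video: 5.504 Mbps × 4860 s × 1.06 = 28354.4 Mb
TV episode: 11.144 Mbps × 2520 s × 1.06 = 29767.9 Mb
gameplay capture: 11.644 Mbps × 3960 s × 1.06 = 48876.9 Mb
sports highlight package: 29.204 Mbps × 580 s × 1.06 = 17954.6 Mb
Total: 124953.7 Mb = 15619.2 MB.
At 1000 Mbps: 124953.7 / 1000 = 125 s ≈ 2.08 minutes.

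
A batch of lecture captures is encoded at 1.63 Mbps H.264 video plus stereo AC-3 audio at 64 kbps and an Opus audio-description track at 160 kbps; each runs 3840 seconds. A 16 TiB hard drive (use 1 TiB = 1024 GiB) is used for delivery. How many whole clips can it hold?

Audio total: 64 + 160 = 224 kbps = 0.224 Mbps.
Total bitrate: 1.854 Mbps.
Per item: 1.854 Mbps × 3840 s = 7,119 Mb = 889.9 MB.
Capacity: 16 TiB = 140,737,488 Mb; 19768.28 items → 19768 complete.

19768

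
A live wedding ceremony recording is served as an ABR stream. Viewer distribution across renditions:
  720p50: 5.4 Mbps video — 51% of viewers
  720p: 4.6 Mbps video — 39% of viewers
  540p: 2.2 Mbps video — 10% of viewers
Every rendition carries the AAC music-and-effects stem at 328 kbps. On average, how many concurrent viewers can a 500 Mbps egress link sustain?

98

Audio: 328 kbps = 0.328 Mbps.
Average per-viewer bitrate: 0.51×5.728 + 0.39×4.928 + 0.10×2.528 = 5.096 Mbps.
500 Mbps = 500.0 Mbps; 500.0 / 5.096 = 98.12 → 98.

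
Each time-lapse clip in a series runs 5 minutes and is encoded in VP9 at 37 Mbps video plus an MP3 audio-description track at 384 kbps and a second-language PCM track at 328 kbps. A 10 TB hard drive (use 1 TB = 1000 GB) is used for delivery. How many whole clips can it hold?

5 min = 300 s
Audio total: 384 + 328 = 712 kbps = 0.712 Mbps.
Total bitrate: 37.712 Mbps.
Per item: 37.712 Mbps × 300 s = 11,314 Mb = 1,414 MB.
Capacity: 10 TB = 80,000,000 Mb; 7071.14 items → 7071 complete.

7071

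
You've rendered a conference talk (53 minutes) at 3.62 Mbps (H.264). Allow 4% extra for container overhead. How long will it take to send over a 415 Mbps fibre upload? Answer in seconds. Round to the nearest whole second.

29 seconds

53 min = 3180 s
File: 3.620 Mbps × 3180 s = 11511.6 Mb.
With 4% container overhead: ×1.04. → 11972.1 Mb.
At 415 Mbps: 11972.1 / 415 = 28.8 s ≈ 28.8 seconds.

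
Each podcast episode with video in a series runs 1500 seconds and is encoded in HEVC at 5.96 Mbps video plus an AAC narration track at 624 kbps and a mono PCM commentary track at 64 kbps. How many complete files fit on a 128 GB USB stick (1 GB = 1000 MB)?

Audio total: 624 + 64 = 688 kbps = 0.688 Mbps.
Total bitrate: 6.648 Mbps.
Per item: 6.648 Mbps × 1500 s = 9,972 Mb = 1,246 MB.
Capacity: 128 GB = 1,024,000 Mb; 102.69 items → 102 complete.

102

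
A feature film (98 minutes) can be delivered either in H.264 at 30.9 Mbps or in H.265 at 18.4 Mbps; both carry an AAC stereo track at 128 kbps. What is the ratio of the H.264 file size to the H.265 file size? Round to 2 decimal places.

98 min = 5880 s
Audio: 128 kbps = 0.128 Mbps.
H.264: 31.028 Mbps × 5880 s = 182444.6 Mb = 22.806 GB.
H.265: 18.528 Mbps × 5880 s = 108944.6 Mb = 13.618 GB.
Ratio: 22.806 / 13.618 = 1.675.

1.67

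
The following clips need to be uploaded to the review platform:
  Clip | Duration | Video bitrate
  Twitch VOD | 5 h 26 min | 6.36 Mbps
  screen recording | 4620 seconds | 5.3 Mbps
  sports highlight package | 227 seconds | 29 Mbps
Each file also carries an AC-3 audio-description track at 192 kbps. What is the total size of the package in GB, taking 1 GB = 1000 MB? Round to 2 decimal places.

20.02 GB

Audio: 192 kbps = 0.192 Mbps.
Twitch VOD: 6.552 Mbps × 19560 s = 128157.1 Mb
screen recording: 5.492 Mbps × 4620 s = 25373.0 Mb
sports highlight package: 29.192 Mbps × 227 s = 6626.6 Mb
Total: 160156.7 Mb = 20019.6 MB.
= 20.02 GB.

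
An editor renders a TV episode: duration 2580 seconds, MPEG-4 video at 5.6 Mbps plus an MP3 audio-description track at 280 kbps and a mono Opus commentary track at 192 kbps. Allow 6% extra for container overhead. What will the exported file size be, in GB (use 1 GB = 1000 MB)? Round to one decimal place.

Audio total: 280 + 192 = 472 kbps = 0.472 Mbps.
Total bitrate: 5.6 + 0.472 = 6.072 Mbps.
Stream data: 6.072 Mbps × 2580 s = 15665.8 Mb.
With 6% container overhead: ×1.06.
16,606 Mb ÷ 8 = 2,076 MB → 2.076 GB.

2.1 GB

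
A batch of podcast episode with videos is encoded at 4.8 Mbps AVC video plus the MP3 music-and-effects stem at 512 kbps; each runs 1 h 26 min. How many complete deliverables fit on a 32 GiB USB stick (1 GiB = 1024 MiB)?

10

1 h 26 min = 86 min = 5160 s
Audio: 512 kbps = 0.512 Mbps.
Total bitrate: 5.312 Mbps.
Per item: 5.312 Mbps × 5160 s = 27,410 Mb = 3,426 MB.
Capacity: 32 GiB = 274,878 Mb; 10.03 items → 10 complete.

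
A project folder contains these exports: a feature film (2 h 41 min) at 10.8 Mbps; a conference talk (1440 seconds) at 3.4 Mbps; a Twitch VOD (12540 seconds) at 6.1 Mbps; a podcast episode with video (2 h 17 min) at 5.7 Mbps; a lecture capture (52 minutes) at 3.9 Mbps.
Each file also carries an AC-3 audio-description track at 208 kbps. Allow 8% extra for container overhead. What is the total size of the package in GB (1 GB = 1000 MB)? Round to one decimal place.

Audio: 208 kbps = 0.208 Mbps.
feature film: 11.008 Mbps × 9660 s × 1.08 = 114844.3 Mb
conference talk: 3.608 Mbps × 1440 s × 1.08 = 5611.2 Mb
Twitch VOD: 6.308 Mbps × 12540 s × 1.08 = 85430.5 Mb
podcast episode with video: 5.908 Mbps × 8220 s × 1.08 = 52448.9 Mb
lecture capture: 4.108 Mbps × 3120 s × 1.08 = 13842.3 Mb
Total: 272177.1 Mb = 34022.1 MB.
= 34.02 GB.

34.0 GB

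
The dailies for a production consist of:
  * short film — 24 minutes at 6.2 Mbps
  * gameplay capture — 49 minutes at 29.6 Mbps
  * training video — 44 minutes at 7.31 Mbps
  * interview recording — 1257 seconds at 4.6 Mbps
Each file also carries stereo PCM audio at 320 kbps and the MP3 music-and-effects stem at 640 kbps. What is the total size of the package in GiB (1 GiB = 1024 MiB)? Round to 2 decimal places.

15.02 GiB

Audio total: 320 + 640 = 960 kbps = 0.960 Mbps.
short film: 7.160 Mbps × 1440 s = 10310.4 Mb
gameplay capture: 30.560 Mbps × 2940 s = 89846.4 Mb
training video: 8.270 Mbps × 2640 s = 21832.8 Mb
interview recording: 5.560 Mbps × 1257 s = 6988.9 Mb
Total: 128978.5 Mb = 16122.3 MB.
= 15.02 GiB.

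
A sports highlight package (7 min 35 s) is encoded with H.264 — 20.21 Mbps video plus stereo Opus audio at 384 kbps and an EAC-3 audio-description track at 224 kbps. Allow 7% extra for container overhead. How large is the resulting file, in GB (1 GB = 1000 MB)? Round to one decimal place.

7 min 35 s = 455 s
Audio total: 384 + 224 = 608 kbps = 0.608 Mbps.
Total bitrate: 20.21 + 0.608 = 20.818 Mbps.
Stream data: 20.818 Mbps × 455 s = 9472.2 Mb.
With 7% container overhead: ×1.07.
10,135 Mb ÷ 8 = 1,267 MB → 1.267 GB.

1.3 GB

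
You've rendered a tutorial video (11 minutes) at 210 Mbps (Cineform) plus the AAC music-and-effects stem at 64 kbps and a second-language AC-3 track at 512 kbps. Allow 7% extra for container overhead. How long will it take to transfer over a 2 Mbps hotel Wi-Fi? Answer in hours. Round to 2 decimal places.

11 min = 660 s
Audio total: 64 + 512 = 576 kbps = 0.576 Mbps.
Total bitrate: 210.576 Mbps.
File: 210.576 Mbps × 660 s = 138980.2 Mb.
With 7% container overhead: ×1.07. → 148708.8 Mb.
At 2 Mbps: 148708.8 / 2 = 74354.4 s ≈ 20.7 hours.

20.65 hours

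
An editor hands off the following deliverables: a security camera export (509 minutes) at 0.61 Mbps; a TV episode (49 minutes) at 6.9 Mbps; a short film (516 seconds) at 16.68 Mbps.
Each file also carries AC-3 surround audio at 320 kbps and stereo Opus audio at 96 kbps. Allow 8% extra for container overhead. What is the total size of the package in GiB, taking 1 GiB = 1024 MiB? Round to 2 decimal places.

7.75 GiB

Audio total: 320 + 96 = 416 kbps = 0.416 Mbps.
security camera export: 1.026 Mbps × 30540 s × 1.08 = 33840.8 Mb
TV episode: 7.316 Mbps × 2940 s × 1.08 = 23229.8 Mb
short film: 17.096 Mbps × 516 s × 1.08 = 9527.3 Mb
Total: 66597.8 Mb = 8324.7 MB.
= 7.753 GiB.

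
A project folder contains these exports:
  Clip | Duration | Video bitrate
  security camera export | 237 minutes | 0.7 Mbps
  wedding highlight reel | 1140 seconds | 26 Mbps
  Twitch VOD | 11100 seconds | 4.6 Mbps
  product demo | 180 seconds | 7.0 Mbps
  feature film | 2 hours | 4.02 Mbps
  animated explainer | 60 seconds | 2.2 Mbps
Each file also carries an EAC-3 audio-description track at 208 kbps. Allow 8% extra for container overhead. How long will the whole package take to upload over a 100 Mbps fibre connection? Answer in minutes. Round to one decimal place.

23.0 minutes

Audio: 208 kbps = 0.208 Mbps.
security camera export: 0.908 Mbps × 14220 s × 1.08 = 13944.7 Mb
wedding highlight reel: 26.208 Mbps × 1140 s × 1.08 = 32267.3 Mb
Twitch VOD: 4.808 Mbps × 11100 s × 1.08 = 57638.3 Mb
product demo: 7.208 Mbps × 180 s × 1.08 = 1401.2 Mb
feature film: 4.228 Mbps × 7200 s × 1.08 = 32876.9 Mb
animated explainer: 2.408 Mbps × 60 s × 1.08 = 156.0 Mb
Total: 138284.5 Mb = 17285.6 MB.
At 100 Mbps: 138284.5 / 100 = 1383 s ≈ 23 minutes.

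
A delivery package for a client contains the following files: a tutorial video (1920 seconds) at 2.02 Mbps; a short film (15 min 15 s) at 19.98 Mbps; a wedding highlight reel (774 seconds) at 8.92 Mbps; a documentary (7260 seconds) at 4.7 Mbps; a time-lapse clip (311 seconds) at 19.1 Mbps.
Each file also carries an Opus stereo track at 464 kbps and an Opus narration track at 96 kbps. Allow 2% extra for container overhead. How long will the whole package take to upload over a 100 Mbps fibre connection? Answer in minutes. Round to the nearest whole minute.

13 minutes

Audio total: 464 + 96 = 560 kbps = 0.560 Mbps.
tutorial video: 2.580 Mbps × 1920 s × 1.02 = 5052.7 Mb
short film: 20.540 Mbps × 915 s × 1.02 = 19170.0 Mb
wedding highlight reel: 9.480 Mbps × 774 s × 1.02 = 7484.3 Mb
documentary: 5.260 Mbps × 7260 s × 1.02 = 38951.4 Mb
time-lapse clip: 19.660 Mbps × 311 s × 1.02 = 6236.5 Mb
Total: 76894.8 Mb = 9611.9 MB.
At 100 Mbps: 76894.8 / 100 = 769 s ≈ 12.8 minutes.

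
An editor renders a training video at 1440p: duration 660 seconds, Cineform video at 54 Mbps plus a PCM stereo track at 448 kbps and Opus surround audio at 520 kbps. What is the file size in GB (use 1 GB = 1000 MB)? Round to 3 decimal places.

4.535 GB

Audio total: 448 + 520 = 968 kbps = 0.968 Mbps.
Total bitrate: 54 + 0.968 = 54.968 Mbps.
Stream data: 54.968 Mbps × 660 s = 36278.9 Mb.
36,279 Mb ÷ 8 = 4,535 MB → 4.535 GB.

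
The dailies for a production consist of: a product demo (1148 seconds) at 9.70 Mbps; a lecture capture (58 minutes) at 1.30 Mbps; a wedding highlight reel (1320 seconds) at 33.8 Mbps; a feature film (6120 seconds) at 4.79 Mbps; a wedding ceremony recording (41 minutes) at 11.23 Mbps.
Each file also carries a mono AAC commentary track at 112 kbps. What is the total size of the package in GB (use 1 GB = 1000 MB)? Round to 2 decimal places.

Audio: 112 kbps = 0.112 Mbps.
product demo: 9.812 Mbps × 1148 s = 11264.2 Mb
lecture capture: 1.412 Mbps × 3480 s = 4913.8 Mb
wedding highlight reel: 33.912 Mbps × 1320 s = 44763.8 Mb
feature film: 4.902 Mbps × 6120 s = 30000.2 Mb
wedding ceremony recording: 11.342 Mbps × 2460 s = 27901.3 Mb
Total: 118843.3 Mb = 14855.4 MB.
= 14.86 GB.

14.86 GB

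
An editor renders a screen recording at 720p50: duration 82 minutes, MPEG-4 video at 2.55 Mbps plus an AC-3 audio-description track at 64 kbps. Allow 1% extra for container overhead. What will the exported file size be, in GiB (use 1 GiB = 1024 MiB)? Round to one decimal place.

1.5 GiB

82 min = 4920 s
Audio: 64 kbps = 0.064 Mbps.
Total bitrate: 2.55 + 0.064 = 2.614 Mbps.
Stream data: 2.614 Mbps × 4920 s = 12860.9 Mb.
With 1% container overhead: ×1.01.
12,989 Mb = 1,623,686,100 bytes ÷ 1,073,741,824 = 1.512 GiB.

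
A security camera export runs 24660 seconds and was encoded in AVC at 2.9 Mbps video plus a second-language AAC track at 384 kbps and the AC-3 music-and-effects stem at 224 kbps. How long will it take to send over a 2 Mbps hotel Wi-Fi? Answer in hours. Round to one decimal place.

12.0 hours

Audio total: 384 + 224 = 608 kbps = 0.608 Mbps.
Total bitrate: 3.508 Mbps.
File: 3.508 Mbps × 24660 s = 86507.3 Mb.
At 2 Mbps: 86507.3 / 2 = 43253.6 s ≈ 12 hours.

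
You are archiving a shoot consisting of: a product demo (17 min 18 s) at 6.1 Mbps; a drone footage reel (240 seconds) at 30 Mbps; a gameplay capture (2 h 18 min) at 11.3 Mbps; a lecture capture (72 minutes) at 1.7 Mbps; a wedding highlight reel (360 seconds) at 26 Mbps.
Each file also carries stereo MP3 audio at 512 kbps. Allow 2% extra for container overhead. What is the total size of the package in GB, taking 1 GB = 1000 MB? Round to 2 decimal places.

Audio: 512 kbps = 0.512 Mbps.
product demo: 6.612 Mbps × 1038 s × 1.02 = 7000.5 Mb
drone footage reel: 30.512 Mbps × 240 s × 1.02 = 7469.3 Mb
gameplay capture: 11.812 Mbps × 8280 s × 1.02 = 99759.4 Mb
lecture capture: 2.212 Mbps × 4320 s × 1.02 = 9747.0 Mb
wedding highlight reel: 26.512 Mbps × 360 s × 1.02 = 9735.2 Mb
Total: 133711.4 Mb = 16713.9 MB.
= 16.71 GB.

16.71 GB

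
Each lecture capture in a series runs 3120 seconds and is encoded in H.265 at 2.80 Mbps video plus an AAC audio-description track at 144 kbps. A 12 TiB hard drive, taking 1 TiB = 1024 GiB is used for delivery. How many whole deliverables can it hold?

Audio: 144 kbps = 0.144 Mbps.
Total bitrate: 2.944 Mbps.
Per item: 2.944 Mbps × 3120 s = 9,185 Mb = 1,148 MB.
Capacity: 12 TiB = 105,553,116 Mb; 11491.55 items → 11491 complete.

11491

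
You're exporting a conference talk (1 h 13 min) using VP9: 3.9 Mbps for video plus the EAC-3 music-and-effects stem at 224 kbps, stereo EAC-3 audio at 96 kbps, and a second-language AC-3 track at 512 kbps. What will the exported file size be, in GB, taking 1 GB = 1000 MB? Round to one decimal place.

1 h 13 min = 73 min = 4380 s
Audio total: 224 + 96 + 512 = 832 kbps = 0.832 Mbps.
Total bitrate: 3.9 + 0.832 = 4.732 Mbps.
Stream data: 4.732 Mbps × 4380 s = 20726.2 Mb.
20,726 Mb ÷ 8 = 2,591 MB → 2.591 GB.

2.6 GB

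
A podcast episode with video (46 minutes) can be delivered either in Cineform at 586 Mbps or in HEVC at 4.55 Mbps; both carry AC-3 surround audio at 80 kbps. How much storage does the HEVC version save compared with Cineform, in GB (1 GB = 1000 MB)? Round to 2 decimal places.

46 min = 2760 s
Audio: 80 kbps = 0.080 Mbps.
Cineform: 586.080 Mbps × 2760 s = 1617580.8 Mb = 202.198 GB.
HEVC: 4.630 Mbps × 2760 s = 12778.8 Mb = 1.597 GB.
Saving: 202.198 − 1.597 = 200.600 GB.

200.60 GB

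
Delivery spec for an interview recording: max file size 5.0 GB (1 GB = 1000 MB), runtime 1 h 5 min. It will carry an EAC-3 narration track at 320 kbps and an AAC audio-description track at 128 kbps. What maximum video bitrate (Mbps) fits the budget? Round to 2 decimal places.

Budget: 5.0 GB = 40000.0 Mb.
1 h 5 min = 65 min = 3900 s
Total bitrate budget: 40000.0 Mb / 3900 s = 10.256 Mbps.
Audio total: 320 + 128 = 448 kbps = 0.448 Mbps.
Video: 10.256 − 0.448 = 9.808 Mbps.

9.81 Mbps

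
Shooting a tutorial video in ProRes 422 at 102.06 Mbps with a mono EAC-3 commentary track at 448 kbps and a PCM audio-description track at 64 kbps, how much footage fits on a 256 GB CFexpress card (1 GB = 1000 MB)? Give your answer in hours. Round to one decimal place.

Audio total: 448 + 64 = 512 kbps = 0.512 Mbps.
Total bitrate: 102.06 + 0.512 = 102.572 Mbps.
Capacity: 256 GB = 2,048,000 Mb.
Recording time: 2,048,000 / 102.572 = 19,966 s ≈ 5.55 hours.

5.5 hours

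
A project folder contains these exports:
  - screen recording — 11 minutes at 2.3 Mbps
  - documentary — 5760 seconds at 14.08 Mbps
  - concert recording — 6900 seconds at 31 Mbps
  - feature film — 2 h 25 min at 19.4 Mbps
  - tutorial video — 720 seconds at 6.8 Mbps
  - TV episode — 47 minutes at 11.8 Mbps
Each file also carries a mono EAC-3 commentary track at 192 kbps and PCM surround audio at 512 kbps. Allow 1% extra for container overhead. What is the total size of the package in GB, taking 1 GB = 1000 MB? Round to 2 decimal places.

Audio total: 192 + 512 = 704 kbps = 0.704 Mbps.
screen recording: 3.004 Mbps × 660 s × 1.01 = 2002.5 Mb
documentary: 14.784 Mbps × 5760 s × 1.01 = 86007.4 Mb
concert recording: 31.704 Mbps × 6900 s × 1.01 = 220945.2 Mb
feature film: 20.104 Mbps × 8700 s × 1.01 = 176653.8 Mb
tutorial video: 7.504 Mbps × 720 s × 1.01 = 5456.9 Mb
TV episode: 12.504 Mbps × 2820 s × 1.01 = 35613.9 Mb
Total: 526679.7 Mb = 65835.0 MB.
= 65.83 GB.

65.83 GB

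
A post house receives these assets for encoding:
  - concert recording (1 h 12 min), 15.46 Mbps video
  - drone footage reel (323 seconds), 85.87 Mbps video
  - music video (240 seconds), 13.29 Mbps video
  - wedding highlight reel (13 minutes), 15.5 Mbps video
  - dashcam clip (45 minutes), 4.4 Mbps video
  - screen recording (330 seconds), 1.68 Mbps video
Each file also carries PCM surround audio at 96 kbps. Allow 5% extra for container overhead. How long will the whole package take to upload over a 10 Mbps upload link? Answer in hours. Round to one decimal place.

Audio: 96 kbps = 0.096 Mbps.
concert recording: 15.556 Mbps × 4320 s × 1.05 = 70562.0 Mb
drone footage reel: 85.966 Mbps × 323 s × 1.05 = 29155.4 Mb
music video: 13.386 Mbps × 240 s × 1.05 = 3373.3 Mb
wedding highlight reel: 15.596 Mbps × 780 s × 1.05 = 12773.1 Mb
dashcam clip: 4.496 Mbps × 2700 s × 1.05 = 12746.2 Mb
screen recording: 1.776 Mbps × 330 s × 1.05 = 615.4 Mb
Total: 129225.3 Mb = 16153.2 MB.
At 10 Mbps: 129225.3 / 10 = 12923 s ≈ 3.59 hours.

3.6 hours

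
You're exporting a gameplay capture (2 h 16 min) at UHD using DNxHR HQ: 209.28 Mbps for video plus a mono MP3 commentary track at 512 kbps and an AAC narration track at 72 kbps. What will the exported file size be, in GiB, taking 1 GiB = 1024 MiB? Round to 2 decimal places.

2 h 16 min = 136 min = 8160 s
Audio total: 512 + 72 = 584 kbps = 0.584 Mbps.
Total bitrate: 209.28 + 0.584 = 209.864 Mbps.
Stream data: 209.864 Mbps × 8160 s = 1712490.2 Mb.
1,712,490 Mb = 214,061,280,000 bytes ÷ 1,073,741,824 = 199.4 GiB.

199.36 GiB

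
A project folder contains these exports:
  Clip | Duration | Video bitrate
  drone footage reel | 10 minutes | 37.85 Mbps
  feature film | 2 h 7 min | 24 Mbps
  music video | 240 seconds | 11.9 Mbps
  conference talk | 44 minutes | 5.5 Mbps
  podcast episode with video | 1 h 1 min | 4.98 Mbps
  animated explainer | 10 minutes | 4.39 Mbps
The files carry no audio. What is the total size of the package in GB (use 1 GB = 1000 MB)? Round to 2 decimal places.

drone footage reel: 37.850 Mbps × 600 s = 22710.0 Mb
feature film: 24.000 Mbps × 7620 s = 182880.0 Mb
music video: 11.900 Mbps × 240 s = 2856.0 Mb
conference talk: 5.500 Mbps × 2640 s = 14520.0 Mb
podcast episode with video: 4.980 Mbps × 3660 s = 18226.8 Mb
animated explainer: 4.390 Mbps × 600 s = 2634.0 Mb
Total: 243826.8 Mb = 30478.3 MB.
= 30.48 GB.

30.48 GB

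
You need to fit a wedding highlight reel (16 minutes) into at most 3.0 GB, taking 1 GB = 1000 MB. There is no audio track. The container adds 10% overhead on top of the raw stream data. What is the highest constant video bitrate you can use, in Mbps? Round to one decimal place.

22.7 Mbps

Budget: 3.0 GB = 24000.0 Mb.
Stream payload after overhead: 24000.0 / 1.10 = 21818.2 Mb.
16 min = 960 s
Total bitrate budget: 21818.2 Mb / 960 s = 22.727 Mbps.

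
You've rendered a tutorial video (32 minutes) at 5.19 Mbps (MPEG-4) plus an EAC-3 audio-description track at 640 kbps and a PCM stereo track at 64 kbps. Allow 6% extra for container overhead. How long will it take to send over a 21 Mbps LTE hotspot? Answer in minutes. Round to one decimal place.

32 min = 1920 s
Audio total: 640 + 64 = 704 kbps = 0.704 Mbps.
Total bitrate: 5.894 Mbps.
File: 5.894 Mbps × 1920 s = 11316.5 Mb.
With 6% container overhead: ×1.06. → 11995.5 Mb.
At 21 Mbps: 11995.5 / 21 = 571.2 s ≈ 9.52 minutes.

9.5 minutes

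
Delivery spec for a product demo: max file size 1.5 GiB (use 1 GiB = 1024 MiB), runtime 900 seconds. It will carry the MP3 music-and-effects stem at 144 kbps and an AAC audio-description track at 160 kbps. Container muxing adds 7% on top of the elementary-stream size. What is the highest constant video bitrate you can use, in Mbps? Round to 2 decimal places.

Budget: 1.5 GiB = 12884.9 Mb.
Stream payload after overhead: 12884.9 / 1.07 = 12042.0 Mb.
Total bitrate budget: 12042.0 Mb / 900 s = 13.380 Mbps.
Audio total: 144 + 160 = 304 kbps = 0.304 Mbps.
Video: 13.380 − 0.304 = 13.076 Mbps.

13.08 Mbps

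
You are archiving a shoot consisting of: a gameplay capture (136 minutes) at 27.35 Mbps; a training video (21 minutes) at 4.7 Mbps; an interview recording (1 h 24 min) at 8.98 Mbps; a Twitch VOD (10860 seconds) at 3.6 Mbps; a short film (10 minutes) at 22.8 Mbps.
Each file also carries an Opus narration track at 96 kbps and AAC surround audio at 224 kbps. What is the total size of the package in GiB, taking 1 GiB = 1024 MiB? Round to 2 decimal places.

Audio total: 96 + 224 = 320 kbps = 0.320 Mbps.
gameplay capture: 27.670 Mbps × 8160 s = 225787.2 Mb
training video: 5.020 Mbps × 1260 s = 6325.2 Mb
interview recording: 9.300 Mbps × 5040 s = 46872.0 Mb
Twitch VOD: 3.920 Mbps × 10860 s = 42571.2 Mb
short film: 23.120 Mbps × 600 s = 13872.0 Mb
Total: 335427.6 Mb = 41928.4 MB.
= 39.05 GiB.

39.05 GiB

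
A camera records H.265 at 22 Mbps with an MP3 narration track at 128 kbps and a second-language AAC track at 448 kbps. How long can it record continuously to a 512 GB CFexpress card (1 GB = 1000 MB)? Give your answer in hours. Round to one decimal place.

Audio total: 128 + 448 = 576 kbps = 0.576 Mbps.
Total bitrate: 22 + 0.576 = 22.576 Mbps.
Capacity: 512 GB = 4,096,000 Mb.
Recording time: 4,096,000 / 22.576 = 181,432 s ≈ 50.4 hours.

50.4 hours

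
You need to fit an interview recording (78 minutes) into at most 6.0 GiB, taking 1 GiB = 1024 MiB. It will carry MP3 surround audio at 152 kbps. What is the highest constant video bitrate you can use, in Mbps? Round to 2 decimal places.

Budget: 6.0 GiB = 51539.6 Mb.
78 min = 4680 s
Total bitrate budget: 51539.6 Mb / 4680 s = 11.013 Mbps.
Audio: 152 kbps = 0.152 Mbps.
Video: 11.013 − 0.152 = 10.861 Mbps.

10.86 Mbps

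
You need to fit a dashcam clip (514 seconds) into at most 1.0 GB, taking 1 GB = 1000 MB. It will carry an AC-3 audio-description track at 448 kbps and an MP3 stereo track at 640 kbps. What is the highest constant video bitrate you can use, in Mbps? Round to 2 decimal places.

14.48 Mbps

Budget: 1.0 GB = 8000.0 Mb.
Total bitrate budget: 8000.0 Mb / 514 s = 15.564 Mbps.
Audio total: 448 + 640 = 1088 kbps = 1.088 Mbps.
Video: 15.564 − 1.088 = 14.476 Mbps.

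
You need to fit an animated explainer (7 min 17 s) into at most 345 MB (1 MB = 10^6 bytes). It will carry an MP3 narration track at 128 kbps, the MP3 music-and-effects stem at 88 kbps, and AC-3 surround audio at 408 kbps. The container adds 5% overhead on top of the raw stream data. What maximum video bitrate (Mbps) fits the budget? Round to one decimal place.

Budget: 345 MB = 2760.0 Mb.
Stream payload after overhead: 2760.0 / 1.05 = 2628.6 Mb.
7 min 17 s = 437 s
Total bitrate budget: 2628.6 Mb / 437 s = 6.015 Mbps.
Audio total: 128 + 88 + 408 = 624 kbps = 0.624 Mbps.
Video: 6.015 − 0.624 = 5.391 Mbps.

5.4 Mbps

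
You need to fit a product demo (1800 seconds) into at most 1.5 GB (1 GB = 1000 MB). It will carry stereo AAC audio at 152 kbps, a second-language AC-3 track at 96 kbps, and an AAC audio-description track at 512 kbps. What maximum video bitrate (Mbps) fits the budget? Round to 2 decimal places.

Budget: 1.5 GB = 12000.0 Mb.
Total bitrate budget: 12000.0 Mb / 1800 s = 6.667 Mbps.
Audio total: 152 + 96 + 512 = 760 kbps = 0.760 Mbps.
Video: 6.667 − 0.760 = 5.907 Mbps.

5.91 Mbps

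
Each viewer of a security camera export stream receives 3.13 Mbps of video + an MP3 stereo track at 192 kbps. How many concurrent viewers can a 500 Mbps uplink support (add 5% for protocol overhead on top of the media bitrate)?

Audio: 192 kbps = 0.192 Mbps.
Per-viewer media rate: 3.322 Mbps.
On the wire with 5% overhead: 3.488 Mbps.
500 Mbps = 500.0 Mbps; 500.0 / 3.488 = 143.34 → 143 viewers.

143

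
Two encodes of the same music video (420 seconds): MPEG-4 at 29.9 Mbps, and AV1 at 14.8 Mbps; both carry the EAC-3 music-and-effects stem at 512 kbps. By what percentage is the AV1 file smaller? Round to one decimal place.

Audio: 512 kbps = 0.512 Mbps.
MPEG-4: 30.412 Mbps × 420 s = 12773.0 Mb = 1.487 GiB.
AV1: 15.312 Mbps × 420 s = 6431.0 Mb = 0.749 GiB.
Reduction: (1 − 0.749/1.487) × 100 = 49.65%.

49.7%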